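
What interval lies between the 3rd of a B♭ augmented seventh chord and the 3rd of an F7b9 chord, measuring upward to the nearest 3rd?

perfect fifth

B♭ augmented seventh has D as its 3rd, and F7b9 has A as its 3rd.
D up to A spans 5 letter names and 7 semitones — a perfect fifth.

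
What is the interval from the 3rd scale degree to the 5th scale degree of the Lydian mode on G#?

minor third

Spelling the Lydian mode on G#: G# A# B# C## D# E# F##.
3rd scale degree = B#; scale degree 5 = D#.
From B# to D#: 3 semitones over a third = minor.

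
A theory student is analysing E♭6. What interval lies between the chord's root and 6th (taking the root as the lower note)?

M6

E♭ major sixth is spelled E♭–G–B♭–C.
So we need the interval from E♭ up to C.
From E♭ to C is 9 semitones, exactly the major sixth.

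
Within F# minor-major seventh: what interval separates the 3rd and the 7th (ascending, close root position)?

F#mM7 (F# minor-major seventh): F#–A–C#–E#.
The 3rd is A and the 7th is E#.
From A to E#: 8 semitones over a fifth = augmented.

augmented fifth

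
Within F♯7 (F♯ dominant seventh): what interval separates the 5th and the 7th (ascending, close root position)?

The chord tones of F♯7 are F♯–A♯–C♯–E.
So we need the interval from C♯ up to E.
From C♯ to E: 3 semitones over a third = minor.

minor third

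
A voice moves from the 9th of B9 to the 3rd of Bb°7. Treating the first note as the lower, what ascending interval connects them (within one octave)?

diminished second

The 9th of B9 is C#; the 3rd of Bb°7 is Db.
C# up to Db is 0 semitones, a whole step narrower than a major second, so the interval is diminished.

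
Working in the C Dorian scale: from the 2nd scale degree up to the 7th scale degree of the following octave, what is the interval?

C dorian: C D Eb F G A Bb.
2nd scale degree = D; scale degree 7 (up an octave) = Bb.
From D to Bb: 20 semitones over a thirteenth = minor.

m13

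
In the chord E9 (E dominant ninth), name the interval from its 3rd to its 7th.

diminished fifth

The chord tones of E dominant ninth are E-G#-B-D-F#.
3rd = G#; 7th = D.
G# up to D is 6 semitones, a half step narrower than a perfect fifth, so the interval is diminished.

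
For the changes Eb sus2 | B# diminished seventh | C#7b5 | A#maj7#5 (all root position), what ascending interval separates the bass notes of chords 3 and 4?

The roots are C# and A#.
C# up to A# spans 6 letter names and 9 semitones — a major sixth.

major 6th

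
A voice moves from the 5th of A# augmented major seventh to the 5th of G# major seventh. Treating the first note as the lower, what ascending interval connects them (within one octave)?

diminished 7th

A# augmented major seventh has E## as its 5th, and G# major seventh has D# as its 5th.
7 letter names make it a seventh; at 9 semitones (a whole step narrower than major) the quality is diminished.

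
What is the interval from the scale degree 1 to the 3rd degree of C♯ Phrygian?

minor 3rd

The scale runs C♯ D E F♯ G♯ A B.
So we need the interval from C♯ up to E.
From C♯ to E: 3 semitones over a third = minor.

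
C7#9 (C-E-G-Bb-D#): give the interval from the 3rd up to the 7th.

diminished fifth

So we need the interval from E up to Bb.
E up to Bb is 6 semitones, a half step narrower than a perfect fifth, so the interval is diminished.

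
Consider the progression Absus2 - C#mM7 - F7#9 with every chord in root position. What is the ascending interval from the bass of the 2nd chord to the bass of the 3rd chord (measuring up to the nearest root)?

The roots are C# and F.
4 letter names make it a fourth; at 4 semitones (a half step narrower than perfect) the quality is diminished.

diminished fourth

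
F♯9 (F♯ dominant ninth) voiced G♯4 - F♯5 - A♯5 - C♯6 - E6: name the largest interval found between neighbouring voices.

m7

Adjacent intervals: G♯4→F♯5 = minor seventh; F♯5→A♯5 = major third; A♯5→C♯6 = minor third; C♯6→E6 = minor third.
The largest is G♯4 to F♯5, a minor seventh (10 semitones).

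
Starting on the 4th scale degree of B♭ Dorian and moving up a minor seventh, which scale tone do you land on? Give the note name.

Db

The scale is B♭ C D♭ E♭ F G A♭.
The 4th scale degree is E♭; a minor seventh above that is D♭ — scale degree 3.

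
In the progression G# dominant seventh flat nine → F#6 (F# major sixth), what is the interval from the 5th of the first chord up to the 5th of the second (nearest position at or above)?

minor 7th

G# dominant seventh flat nine has D# as its 5th, and F#6 (F# major sixth) has C# as its 5th.
D# up to C# is 10 semitones, a half step narrower than a major seventh, so the interval is minor.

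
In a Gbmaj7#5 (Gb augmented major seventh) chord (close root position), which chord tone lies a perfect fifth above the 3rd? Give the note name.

Gb augmented major seventh is spelled Gb-Bb-D-F.
The 3rd is Bb. A perfect fifth above Bb is F.
F is the chord's 7th.

F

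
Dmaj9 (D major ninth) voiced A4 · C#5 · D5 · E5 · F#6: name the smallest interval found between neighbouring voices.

minor second

Adjacent intervals: A4→C#5 = major third; C#5→D5 = minor second; D5→E5 = major second; E5→F#6 = major ninth.
The smallest is C#5 to D5, a minor second (1 semitone).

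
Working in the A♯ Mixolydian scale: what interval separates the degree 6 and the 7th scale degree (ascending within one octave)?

A♯ mixolydian: A♯ B♯ C𝄪 D♯ E♯ F𝄪 G♯.
Degree 6 = F𝄪; 7th degree = G♯.
2 letter names make it a second; at 1 semitone (a half step narrower than major) the quality is minor.

m2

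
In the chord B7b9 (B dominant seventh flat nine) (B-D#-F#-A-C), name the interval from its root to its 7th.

That puts B below A.
From B to A: 10 semitones over a seventh = minor.

m7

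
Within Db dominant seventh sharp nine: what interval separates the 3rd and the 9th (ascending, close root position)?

M7

Db7#9: Db–F–Ab–Cb–E.
So we need the interval from F up to E.
Counting 7 letters and 11 half steps from F gives a major seventh.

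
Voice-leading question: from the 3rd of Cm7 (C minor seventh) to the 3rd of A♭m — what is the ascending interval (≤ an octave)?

The 3rd of Cm7 (C minor seventh) is E♭; the 3rd of A♭m is C♭.
6 letter names make it a sixth; at 8 semitones (a half step narrower than major) the quality is minor.

m6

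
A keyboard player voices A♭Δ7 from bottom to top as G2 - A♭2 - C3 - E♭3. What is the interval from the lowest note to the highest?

m6

The outer voices are G2 and E♭3.
6 letter names make it a sixth; at 8 semitones (a half step narrower than major) the quality is minor.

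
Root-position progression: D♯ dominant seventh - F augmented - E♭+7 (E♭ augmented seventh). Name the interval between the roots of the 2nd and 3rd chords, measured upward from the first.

The roots are F and E♭.
From F to E♭: 10 semitones over a seventh = minor.

m7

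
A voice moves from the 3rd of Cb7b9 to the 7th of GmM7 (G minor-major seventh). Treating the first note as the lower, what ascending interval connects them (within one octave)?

The 3rd of Cb7b9 is Eb; the 7th of GmM7 (G minor-major seventh) is F#.
2 letter names make it a second; at 3 semitones (a half step wider than major) the quality is augmented.

augmented 2nd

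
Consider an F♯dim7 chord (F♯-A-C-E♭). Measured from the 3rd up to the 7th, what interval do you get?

d5

The 3rd is A and the 7th is E♭.
5 letter names make it a fifth; at 6 semitones (a half step narrower than perfect) the quality is diminished.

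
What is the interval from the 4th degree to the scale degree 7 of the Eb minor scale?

Eb natural minor: Eb F Gb Ab Bb Cb Db.
4th degree = Ab; 7th degree = Db.
Ab up to Db spans 4 letter names and 5 semitones — a perfect fourth.

perfect fourth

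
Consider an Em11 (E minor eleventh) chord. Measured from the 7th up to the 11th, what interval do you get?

perfect 5th

Spelling the chord: E G B D F♯ A.
The 7th is D and the 11th is A.
D up to A spans 5 letter names and 7 semitones — a perfect fifth.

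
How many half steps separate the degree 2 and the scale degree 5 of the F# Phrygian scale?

The scale is F# G A B C# D E.
G up to C# is an augmented fourth — 6 semitones.

6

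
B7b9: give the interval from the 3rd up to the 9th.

B7b9 (B dominant seventh flat nine) is spelled B–D#–F#–A–C.
3rd = D#; 9th = C.
From D# to C: 9 semitones over a seventh = diminished.

diminished seventh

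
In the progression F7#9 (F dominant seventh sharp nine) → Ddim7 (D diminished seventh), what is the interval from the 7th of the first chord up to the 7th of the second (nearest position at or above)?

F7#9 (F dominant seventh sharp nine) has E♭ as its 7th, and Ddim7 (D diminished seventh) has C♭ as its 7th.
E♭ up to C♭ is 8 semitones, a half step narrower than a major sixth, so the interval is minor.

minor 6th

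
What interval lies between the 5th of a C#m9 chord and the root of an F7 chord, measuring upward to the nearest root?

C#m9 has G# as its 5th, and F7 has F as its root.
7 letter names make it a seventh; at 9 semitones (a whole step narrower than major) the quality is diminished.

diminished seventh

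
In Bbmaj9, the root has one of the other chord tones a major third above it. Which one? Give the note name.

Bbmaj9 is spelled Bb, D, F, A, C.
The root is Bb. A major third above Bb is D.
D is the chord's 3rd.

D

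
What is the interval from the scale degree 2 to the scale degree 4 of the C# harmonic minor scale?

minor 3rd

Spelling the C# harmonic minor scale: C# D# E F# G# A B#.
Scale degree 2 = D#; 4th degree = F#.
From D# to F#: 3 semitones over a third = minor.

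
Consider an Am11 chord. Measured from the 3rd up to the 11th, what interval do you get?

Am11: A-C-E-G-B-D.
That puts C below D.
From C to D is 14 semitones, exactly the major ninth.

major ninth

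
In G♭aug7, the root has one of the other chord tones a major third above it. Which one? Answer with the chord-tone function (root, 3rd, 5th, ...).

3rd

The chord tones of G♭ augmented seventh are G♭-B♭-D-F♭.
The root is G♭. A major third above G♭ is B♭.
B♭ is the chord's 3rd.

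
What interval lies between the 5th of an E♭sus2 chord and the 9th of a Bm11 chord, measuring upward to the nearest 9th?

E♭sus2 has B♭ as its 5th, and Bm11 has C♯ as its 9th.
B♭ up to C♯ is 3 semitones, a half step wider than a major second, so the interval is augmented.

augmented second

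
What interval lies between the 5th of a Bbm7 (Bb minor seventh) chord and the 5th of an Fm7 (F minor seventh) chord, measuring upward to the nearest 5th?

perfect fifth

Bbm7 (Bb minor seventh) has F as its 5th, and Fm7 (F minor seventh) has C as its 5th.
From F to C is 7 semitones, exactly the perfect fifth.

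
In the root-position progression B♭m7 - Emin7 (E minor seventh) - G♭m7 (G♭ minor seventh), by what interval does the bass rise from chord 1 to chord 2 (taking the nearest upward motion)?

augmented fourth

The roots are B♭ and E.
From B♭ to E: 6 semitones over a fourth = augmented.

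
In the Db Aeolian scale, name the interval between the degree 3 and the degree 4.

Spelling the Db Aeolian scale: Db Eb Fb Gb Ab Bbb Cb.
Degree 3 = Fb; 4th degree = Gb.
Fb up to Gb spans 2 letter names and 2 semitones — a major second.

M2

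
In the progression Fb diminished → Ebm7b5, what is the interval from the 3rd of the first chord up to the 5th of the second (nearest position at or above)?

major second

The 3rd of Fb diminished is Abb; the 5th of Ebm7b5 is Bbb.
Counting 2 letters and 2 half steps from Abb gives a major second.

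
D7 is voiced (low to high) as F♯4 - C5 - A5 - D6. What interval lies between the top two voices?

perfect fourth

Those voices are A5 and D6.
From A to D is 5 semitones, exactly the perfect fourth.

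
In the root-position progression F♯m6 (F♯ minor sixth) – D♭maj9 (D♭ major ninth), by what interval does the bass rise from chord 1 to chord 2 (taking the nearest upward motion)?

The roots are F♯ and D♭.
6 letter names make it a sixth; at 7 semitones (a whole step narrower than major) the quality is diminished.

d6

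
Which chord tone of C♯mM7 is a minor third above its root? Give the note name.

C♯mM7 is spelled C♯ E G♯ B♯.
The root is C♯. A minor third above C♯ is E.
E is the chord's 3rd.

E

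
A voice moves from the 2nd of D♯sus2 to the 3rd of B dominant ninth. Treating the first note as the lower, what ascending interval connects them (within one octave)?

The 2nd of D♯sus2 is E♯; the 3rd of B dominant ninth is D♯.
7 letter names make it a seventh; at 10 semitones (a half step narrower than major) the quality is minor.

m7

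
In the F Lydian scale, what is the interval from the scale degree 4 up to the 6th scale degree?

minor third

The scale runs F G A B C D E.
Scale degree 4 = B; degree 6 = D.
B up to D is 3 semitones, a half step narrower than a major third, so the interval is minor.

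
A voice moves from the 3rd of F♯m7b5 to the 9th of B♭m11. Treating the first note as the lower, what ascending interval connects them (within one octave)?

F♯m7b5 has A as its 3rd, and B♭m11 has C as its 9th.
From A to C: 3 semitones over a third = minor.

minor 3rd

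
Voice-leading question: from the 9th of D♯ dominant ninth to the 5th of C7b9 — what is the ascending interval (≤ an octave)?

D♯ dominant ninth has E♯ as its 9th, and C7b9 has G as its 5th.
From E♯ to G: 2 semitones over a third = diminished.

diminished 3rd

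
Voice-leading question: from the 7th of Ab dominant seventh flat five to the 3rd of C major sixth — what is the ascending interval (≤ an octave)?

augmented sixth

The 7th of Ab dominant seventh flat five is Gb; the 3rd of C major sixth is E.
6 letter names make it a sixth; at 10 semitones (a half step wider than major) the quality is augmented.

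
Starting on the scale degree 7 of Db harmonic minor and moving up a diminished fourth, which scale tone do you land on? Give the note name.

The scale is Db Eb Fb Gb Ab Bbb C.
The scale degree 7 is C; a diminished fourth above that is Fb — scale degree 3.

Fb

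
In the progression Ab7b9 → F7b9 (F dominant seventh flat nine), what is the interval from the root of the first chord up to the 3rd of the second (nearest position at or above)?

augmented 1st

Ab7b9 has Ab as its root, and F7b9 (F dominant seventh flat nine) has A as its 3rd.
From Ab to A: 1 semitone over a unison = augmented.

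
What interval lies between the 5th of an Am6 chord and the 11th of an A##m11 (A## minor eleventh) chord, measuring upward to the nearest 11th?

augmented seventh

Am6 has E as its 5th, and A##m11 (A## minor eleventh) has D## as its 11th.
E up to D## is 12 semitones, a half step wider than a major seventh, so the interval is augmented.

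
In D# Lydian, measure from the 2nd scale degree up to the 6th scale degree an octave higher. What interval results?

P12

The scale runs D# E# F## G## A# B# C##.
2nd scale degree = E#; degree 6 (up an octave) = B#.
From E# to B# is 19 semitones, exactly the perfect twelfth.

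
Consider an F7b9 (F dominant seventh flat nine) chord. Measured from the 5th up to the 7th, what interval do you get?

The chord tones of F7b9 are F-A-C-Eb-Gb.
The 5th is C and the 7th is Eb.
C up to Eb is 3 semitones, a half step narrower than a major third, so the interval is minor.

minor 3rd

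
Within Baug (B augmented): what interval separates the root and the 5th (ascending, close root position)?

Spelling the chord: B-D#-F##.
The root is B and the 5th is F##.
From B to F##: 8 semitones over a fifth = augmented.

augmented fifth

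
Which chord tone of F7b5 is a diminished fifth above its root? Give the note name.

Cb

F dominant seventh flat five is spelled F–A–Cb–Eb.
The root is F. A diminished fifth above F is Cb.
Cb is the chord's 5th.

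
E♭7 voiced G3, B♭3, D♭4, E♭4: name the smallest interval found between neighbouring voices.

major second

Adjacent intervals: G3→B♭3 = minor third; B♭3→D♭4 = minor third; D♭4→E♭4 = major second.
The smallest is D♭4 to E♭4, a major second (2 semitones).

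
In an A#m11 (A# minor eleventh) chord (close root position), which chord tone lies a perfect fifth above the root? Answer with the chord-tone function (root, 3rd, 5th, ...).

5th

A#m11 is spelled A#–C#–E#–G#–B#–D#.
The root is A#. A perfect fifth above A# is E#.
E# is the chord's 5th.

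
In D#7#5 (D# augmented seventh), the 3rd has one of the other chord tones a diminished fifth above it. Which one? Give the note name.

The chord tones of D# augmented seventh are D# F## A## C#.
The 3rd is F##. A diminished fifth above F## is C#.
C# is the chord's 7th.

C#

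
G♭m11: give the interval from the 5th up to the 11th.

m7

The chord tones of G♭m11 are G♭ B𝄫 D♭ F♭ A♭ C♭.
5th = D♭; 11th = C♭.
From D♭ to C♭: 10 semitones over a seventh = minor.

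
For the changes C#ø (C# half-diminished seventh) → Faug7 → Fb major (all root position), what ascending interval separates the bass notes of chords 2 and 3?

The roots are F and Fb.
F up to Fb is 11 semitones, a half step narrower than a perfect octave, so the interval is diminished.

diminished 8th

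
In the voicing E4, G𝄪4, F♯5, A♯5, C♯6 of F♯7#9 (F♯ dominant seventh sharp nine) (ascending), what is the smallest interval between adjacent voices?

Adjacent intervals: E4→G𝄪4 = augmented third; G𝄪4→F♯5 = diminished seventh; F♯5→A♯5 = major third; A♯5→C♯6 = minor third.
The smallest is A♯5 to C♯6, a minor third (3 semitones).

minor third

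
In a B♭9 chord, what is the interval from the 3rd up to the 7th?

B♭9 is spelled B♭–D–F–A♭–C.
The 3rd is D and the 7th is A♭.
D up to A♭ is 6 semitones, a half step narrower than a perfect fifth, so the interval is diminished.

diminished fifth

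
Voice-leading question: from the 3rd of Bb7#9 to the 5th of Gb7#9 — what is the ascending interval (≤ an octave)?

Bb7#9 has D as its 3rd, and Gb7#9 has Db as its 5th.
D up to Db is 11 semitones, a half step narrower than a perfect octave, so the interval is diminished.

diminished octave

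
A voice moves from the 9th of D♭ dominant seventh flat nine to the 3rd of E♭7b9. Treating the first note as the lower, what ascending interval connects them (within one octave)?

D♭ dominant seventh flat nine has E𝄫 as its 9th, and E♭7b9 has G as its 3rd.
3 letter names make it a third; at 5 semitones (a half step wider than major) the quality is augmented.

augmented third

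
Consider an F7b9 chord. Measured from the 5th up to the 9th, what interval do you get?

The chord tones of F7b9 (F dominant seventh flat nine) are F A C Eb Gb.
The 5th is C and the 9th is Gb.
5 letter names make it a fifth; at 6 semitones (a half step narrower than perfect) the quality is diminished.

diminished fifth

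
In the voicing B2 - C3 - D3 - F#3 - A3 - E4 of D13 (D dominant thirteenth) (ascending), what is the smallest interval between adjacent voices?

Adjacent intervals: B2→C3 = minor second; C3→D3 = major second; D3→F#3 = major third; F#3→A3 = minor third; A3→E4 = perfect fifth.
The smallest is B2 to C3, a minor second (1 semitone).

minor 2nd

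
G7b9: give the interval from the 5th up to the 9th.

G dominant seventh flat nine: G–B–D–F–Ab.
The 5th is D and the 9th is Ab.
From D to Ab: 6 semitones over a fifth = diminished.

diminished 5th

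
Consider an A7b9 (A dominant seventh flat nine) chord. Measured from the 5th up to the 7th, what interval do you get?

Spelling the chord: A-C#-E-G-Bb.
So we need the interval from E up to G.
From E to G: 3 semitones over a third = minor.

m3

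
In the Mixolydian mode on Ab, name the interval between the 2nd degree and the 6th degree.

P5

Spelling the Mixolydian mode on Ab: Ab Bb C Db Eb F Gb.
That puts Bb below F.
From Bb to F is 7 semitones, exactly the perfect fifth.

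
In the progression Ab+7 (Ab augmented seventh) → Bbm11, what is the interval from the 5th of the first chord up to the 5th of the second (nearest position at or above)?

The 5th of Ab+7 (Ab augmented seventh) is E; the 5th of Bbm11 is F.
E up to F is 1 semitone, a half step narrower than a major second, so the interval is minor.

minor second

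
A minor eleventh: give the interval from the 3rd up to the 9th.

M7

The chord tones of Am11 (A minor eleventh) are A C E G B D.
3rd = C; 9th = B.
Counting 7 letters and 11 half steps from C gives a major seventh.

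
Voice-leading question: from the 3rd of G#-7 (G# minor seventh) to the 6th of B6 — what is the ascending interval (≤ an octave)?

major sixth

The 3rd of G#-7 (G# minor seventh) is B; the 6th of B6 is G#.
Counting 6 letters and 9 half steps from B gives a major sixth.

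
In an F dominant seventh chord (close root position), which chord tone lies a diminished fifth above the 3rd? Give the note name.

F dominant seventh is spelled F A C Eb.
The 3rd is A. A diminished fifth above A is Eb.
Eb is the chord's 7th.

Eb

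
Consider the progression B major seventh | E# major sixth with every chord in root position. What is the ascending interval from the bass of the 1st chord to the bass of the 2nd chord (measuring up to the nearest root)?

The roots are B and E#.
4 letter names make it a fourth; at 6 semitones (a half step wider than perfect) the quality is augmented.

augmented 4th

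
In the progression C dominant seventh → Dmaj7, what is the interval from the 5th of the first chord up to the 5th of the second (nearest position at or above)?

major second

The 5th of C dominant seventh is G; the 5th of Dmaj7 is A.
Counting 2 letters and 2 half steps from G gives a major second.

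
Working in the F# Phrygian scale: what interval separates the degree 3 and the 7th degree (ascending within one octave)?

P5

Spelling the F# Phrygian scale: F# G A B C# D E.
That puts A below E.
Counting 5 letters and 7 half steps from A gives a perfect fifth.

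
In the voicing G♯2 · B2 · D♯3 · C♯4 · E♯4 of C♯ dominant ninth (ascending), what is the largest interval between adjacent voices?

Adjacent intervals: G♯2→B2 = minor third; B2→D♯3 = major third; D♯3→C♯4 = minor seventh; C♯4→E♯4 = major third.
The largest is D♯3 to C♯4, a minor seventh (10 semitones).

minor seventh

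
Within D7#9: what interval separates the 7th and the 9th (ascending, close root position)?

augmented third

Spelling the chord: D–F♯–A–C–E♯.
So we need the interval from C up to E♯.
C up to E♯ is 5 semitones, a half step wider than a major third, so the interval is augmented.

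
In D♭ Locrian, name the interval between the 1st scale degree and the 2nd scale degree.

minor second

Spelling D♭ Locrian: D♭ E𝄫 F♭ G♭ A𝄫 B𝄫 C♭.
1st scale degree = D♭; scale degree 2 = E𝄫.
2 letter names make it a second; at 1 semitone (a half step narrower than major) the quality is minor.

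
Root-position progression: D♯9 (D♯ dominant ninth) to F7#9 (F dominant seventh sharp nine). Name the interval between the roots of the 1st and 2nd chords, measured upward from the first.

d3

The roots are D♯ and F.
3 letter names make it a third; at 2 semitones (a whole step narrower than major) the quality is diminished.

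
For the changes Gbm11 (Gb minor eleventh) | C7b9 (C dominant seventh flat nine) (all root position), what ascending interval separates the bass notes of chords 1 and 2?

The roots are Gb and C.
Gb up to C is 6 semitones, a half step wider than a perfect fourth, so the interval is augmented.

augmented fourth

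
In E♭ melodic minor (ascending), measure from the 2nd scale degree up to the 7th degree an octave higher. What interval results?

major thirteenth

E♭ melodic minor: E♭ F G♭ A♭ B♭ C D.
2nd scale degree = F; scale degree 7 (up an octave) = D.
F up to D spans 13 letter names and 21 semitones — a major thirteenth.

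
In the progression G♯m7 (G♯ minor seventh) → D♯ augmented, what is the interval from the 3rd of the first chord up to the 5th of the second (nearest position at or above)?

augmented seventh

The 3rd of G♯m7 (G♯ minor seventh) is B; the 5th of D♯ augmented is A𝄪.
From B to A𝄪: 12 semitones over a seventh = augmented.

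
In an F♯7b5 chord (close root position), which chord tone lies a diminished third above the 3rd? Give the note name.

C

The chord tones of F♯ dominant seventh flat five are F♯, A♯, C, E.
The 3rd is A♯. A diminished third above A♯ is C.
C is the chord's 5th.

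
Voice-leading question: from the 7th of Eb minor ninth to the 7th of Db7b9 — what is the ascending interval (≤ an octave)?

m7

Eb minor ninth has Db as its 7th, and Db7b9 has Cb as its 7th.
7 letter names make it a seventh; at 10 semitones (a half step narrower than major) the quality is minor.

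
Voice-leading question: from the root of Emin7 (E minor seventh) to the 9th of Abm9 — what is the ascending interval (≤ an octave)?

diminished fifth

Emin7 (E minor seventh) has E as its root, and Abm9 has Bb as its 9th.
From E to Bb: 6 semitones over a fifth = diminished.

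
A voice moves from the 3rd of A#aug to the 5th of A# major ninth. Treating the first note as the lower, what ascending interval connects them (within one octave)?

minor third

The 3rd of A#aug is C##; the 5th of A# major ninth is E#.
3 letter names make it a third; at 3 semitones (a half step narrower than major) the quality is minor.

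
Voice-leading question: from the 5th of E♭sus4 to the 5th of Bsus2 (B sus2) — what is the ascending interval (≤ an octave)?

The 5th of E♭sus4 is B♭; the 5th of Bsus2 (B sus2) is F♯.
From B♭ to F♯: 8 semitones over a fifth = augmented.

augmented fifth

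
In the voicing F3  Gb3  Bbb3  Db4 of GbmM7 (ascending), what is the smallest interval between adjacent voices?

m2

Adjacent intervals: F3→Gb3 = minor second; Gb3→Bbb3 = minor third; Bbb3→Db4 = major third.
The smallest is F3 to Gb3, a minor second (1 semitone).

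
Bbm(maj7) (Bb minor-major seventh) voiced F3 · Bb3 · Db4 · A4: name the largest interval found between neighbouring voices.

augmented fifth

Adjacent intervals: F3→Bb3 = perfect fourth; Bb3→Db4 = minor third; Db4→A4 = augmented fifth.
The largest is Db4 to A4, an augmented fifth (8 semitones).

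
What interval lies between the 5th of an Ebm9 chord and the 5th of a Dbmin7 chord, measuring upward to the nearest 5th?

minor seventh

Ebm9 has Bb as its 5th, and Dbmin7 has Ab as its 5th.
Bb up to Ab is 10 semitones, a half step narrower than a major seventh, so the interval is minor.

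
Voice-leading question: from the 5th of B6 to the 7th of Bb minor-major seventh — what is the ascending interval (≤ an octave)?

minor third

B6 has F# as its 5th, and Bb minor-major seventh has A as its 7th.
3 letter names make it a third; at 3 semitones (a half step narrower than major) the quality is minor.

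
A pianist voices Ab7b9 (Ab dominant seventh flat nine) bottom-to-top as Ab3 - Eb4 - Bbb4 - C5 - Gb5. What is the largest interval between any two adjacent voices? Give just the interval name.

Adjacent intervals: Ab3→Eb4 = perfect fifth; Eb4→Bbb4 = diminished fifth; Bbb4→C5 = augmented second; C5→Gb5 = diminished fifth.
The largest is Ab3 to Eb4, a perfect fifth (7 semitones).

perfect fifth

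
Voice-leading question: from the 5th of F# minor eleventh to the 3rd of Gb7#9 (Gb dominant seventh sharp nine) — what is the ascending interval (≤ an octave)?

diminished seventh

The 5th of F# minor eleventh is C#; the 3rd of Gb7#9 (Gb dominant seventh sharp nine) is Bb.
C# up to Bb is 9 semitones, a whole step narrower than a major seventh, so the interval is diminished.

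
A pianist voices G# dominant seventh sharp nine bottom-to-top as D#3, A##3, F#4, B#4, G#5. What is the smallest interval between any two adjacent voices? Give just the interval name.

A4

Adjacent intervals: D#3→A##3 = augmented fifth; A##3→F#4 = diminished sixth; F#4→B#4 = augmented fourth; B#4→G#5 = minor sixth.
The smallest is F#4 to B#4, an augmented fourth (6 semitones).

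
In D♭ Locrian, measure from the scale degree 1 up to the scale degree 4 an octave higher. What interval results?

Spelling D♭ Locrian: D♭ E𝄫 F♭ G♭ A𝄫 B𝄫 C♭.
Scale degree 1 = D♭; 4th scale degree (up an octave) = G♭.
D♭ up to G♭ spans 11 letter names and 17 semitones — a perfect eleventh.

perfect eleventh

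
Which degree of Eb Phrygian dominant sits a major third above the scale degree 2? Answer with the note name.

Ab

The scale is Eb Fb G Ab Bb Cb Db.
The scale degree 2 is Fb; a major third above that is Ab — scale degree 4.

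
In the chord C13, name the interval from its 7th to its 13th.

The chord tones of C13 are C E G B♭ D A.
So we need the interval from B♭ up to A.
B♭ up to A spans 7 letter names and 11 semitones — a major seventh.

major 7th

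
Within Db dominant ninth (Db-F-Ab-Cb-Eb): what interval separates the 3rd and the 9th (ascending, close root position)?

minor seventh

3rd = F; 9th = Eb.
F up to Eb is 10 semitones, a half step narrower than a major seventh, so the interval is minor.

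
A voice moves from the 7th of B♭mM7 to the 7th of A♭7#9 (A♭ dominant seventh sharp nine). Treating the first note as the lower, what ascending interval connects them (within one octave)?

diminished 7th

B♭mM7 has A as its 7th, and A♭7#9 (A♭ dominant seventh sharp nine) has G♭ as its 7th.
From A to G♭: 9 semitones over a seventh = diminished.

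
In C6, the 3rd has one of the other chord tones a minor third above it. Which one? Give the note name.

G

Spelling the chord: C-E-G-A.
The 3rd is E. A minor third above E is G.
G is the chord's 5th.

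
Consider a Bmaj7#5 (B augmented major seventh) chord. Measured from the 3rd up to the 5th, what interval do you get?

major third

The chord tones of B+maj7 are B–D#–F##–A#.
The 3rd is D# and the 5th is F##.
D# up to F## spans 3 letter names and 4 semitones — a major third.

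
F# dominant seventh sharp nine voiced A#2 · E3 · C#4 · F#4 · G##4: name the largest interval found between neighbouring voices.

Adjacent intervals: A#2→E3 = diminished fifth; E3→C#4 = major sixth; C#4→F#4 = perfect fourth; F#4→G##4 = augmented second.
The largest is E3 to C#4, a major sixth (9 semitones).

major sixth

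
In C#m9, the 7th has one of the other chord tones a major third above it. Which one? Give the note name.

The chord tones of C#min9 are C# E G# B D#.
The 7th is B. A major third above B is D#.
D# is the chord's 9th.

D#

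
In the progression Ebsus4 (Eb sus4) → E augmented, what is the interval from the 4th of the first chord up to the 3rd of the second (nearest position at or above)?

The 4th of Ebsus4 (Eb sus4) is Ab; the 3rd of E augmented is G#.
Ab up to G# is 12 semitones, a half step wider than a major seventh, so the interval is augmented.

augmented 7th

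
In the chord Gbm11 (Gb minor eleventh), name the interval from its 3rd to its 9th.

Gb minor eleventh: Gb–Bbb–Db–Fb–Ab–Cb.
3rd = Bbb; 9th = Ab.
Bbb up to Ab spans 7 letter names and 11 semitones — a major seventh.

M7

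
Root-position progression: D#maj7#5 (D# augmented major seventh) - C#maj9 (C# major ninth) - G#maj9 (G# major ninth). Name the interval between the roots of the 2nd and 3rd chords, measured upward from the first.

perfect 5th

The roots are C# and G#.
From C# to G# is 7 semitones, exactly the perfect fifth.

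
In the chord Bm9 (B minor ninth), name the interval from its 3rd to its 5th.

M3

Bmin9 (B minor ninth): B-D-F#-A-C#.
That puts D below F#.
D up to F# spans 3 letter names and 4 semitones — a major third.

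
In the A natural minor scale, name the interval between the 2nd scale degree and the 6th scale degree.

d5

Spelling the A natural minor scale: A B C D E F G.
That puts B below F.
B up to F is 6 semitones, a half step narrower than a perfect fifth, so the interval is diminished.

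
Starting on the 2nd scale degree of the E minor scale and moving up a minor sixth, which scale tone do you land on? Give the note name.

D

The scale is E F# G A B C D.
The 2nd scale degree is F#; a minor sixth above that is D — scale degree 7.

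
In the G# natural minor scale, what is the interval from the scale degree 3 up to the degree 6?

perfect fourth

Spelling the G# natural minor scale: G# A# B C# D# E F#.
The scale degree 3 is B and the degree 6 is E.
Counting 4 letters and 5 half steps from B gives a perfect fourth.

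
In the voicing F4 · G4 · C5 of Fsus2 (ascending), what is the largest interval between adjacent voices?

Adjacent intervals: F4→G4 = major second; G4→C5 = perfect fourth.
The largest is G4 to C5, a perfect fourth (5 semitones).

perfect fourth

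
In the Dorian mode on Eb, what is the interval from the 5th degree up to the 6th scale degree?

M2

The scale runs Eb F Gb Ab Bb C Db.
5th degree = Bb; scale degree 6 = C.
Bb up to C spans 2 letter names and 2 semitones — a major second.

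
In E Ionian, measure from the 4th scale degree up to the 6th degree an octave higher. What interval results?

M10

The scale runs E F♯ G♯ A B C♯ D♯.
4th scale degree = A; 6th scale degree (up an octave) = C♯.
A up to C♯ spans 10 letter names and 16 semitones — a major tenth.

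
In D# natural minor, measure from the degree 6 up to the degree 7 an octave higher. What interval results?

major ninth

The scale runs D# E# F# G# A# B C#.
That puts B below C#.
From B to C# is 14 semitones, exactly the major ninth.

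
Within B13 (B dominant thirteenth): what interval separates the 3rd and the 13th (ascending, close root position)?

P11

The chord tones of B13 are B D# F# A C# G#.
So we need the interval from D# up to G#.
Counting 11 letters and 17 half steps from D# gives a perfect eleventh.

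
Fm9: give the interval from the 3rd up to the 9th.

major 7th

Spelling the chord: F–Ab–C–Eb–G.
3rd = Ab; 9th = G.
From Ab to G is 11 semitones, exactly the major seventh.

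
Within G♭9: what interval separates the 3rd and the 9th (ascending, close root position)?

minor 7th

Spelling the chord: G♭-B♭-D♭-F♭-A♭.
The 3rd is B♭ and the 9th is A♭.
From B♭ to A♭: 10 semitones over a seventh = minor.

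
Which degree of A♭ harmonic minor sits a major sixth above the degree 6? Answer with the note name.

Db

The scale is A♭ B♭ C♭ D♭ E♭ F♭ G.
The degree 6 is F♭; a major sixth above that is D♭ — scale degree 4.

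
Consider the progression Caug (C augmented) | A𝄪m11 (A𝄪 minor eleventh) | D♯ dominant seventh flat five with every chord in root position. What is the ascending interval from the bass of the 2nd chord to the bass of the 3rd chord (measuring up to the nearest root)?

The roots are A𝄪 and D♯.
From A𝄪 to D♯: 4 semitones over a fourth = diminished.

diminished fourth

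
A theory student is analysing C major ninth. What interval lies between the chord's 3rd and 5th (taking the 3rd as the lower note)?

C major ninth is spelled C, E, G, B, D.
That puts E below G.
3 letter names make it a third; at 3 semitones (a half step narrower than major) the quality is minor.

minor 3rd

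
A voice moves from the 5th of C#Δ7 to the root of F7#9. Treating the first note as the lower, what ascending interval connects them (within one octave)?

diminished seventh

C#Δ7 has G# as its 5th, and F7#9 has F as its root.
G# up to F is 9 semitones, a whole step narrower than a major seventh, so the interval is diminished.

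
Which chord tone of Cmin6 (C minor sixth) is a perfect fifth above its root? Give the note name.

Spelling the chord: C E♭ G A.
The root is C. A perfect fifth above C is G.
G is the chord's 5th.

G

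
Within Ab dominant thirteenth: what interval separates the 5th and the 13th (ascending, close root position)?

Ab13 is spelled Ab, C, Eb, Gb, Bb, F.
The 5th is Eb and the 13th is F.
Eb up to F spans 9 letter names and 14 semitones — a major ninth.

major ninth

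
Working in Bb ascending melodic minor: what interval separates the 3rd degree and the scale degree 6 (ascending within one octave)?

augmented 4th

Bb melodic minor: Bb C Db Eb F G A.
So we need the interval from Db up to G.
Db up to G is 6 semitones, a half step wider than a perfect fourth, so the interval is augmented.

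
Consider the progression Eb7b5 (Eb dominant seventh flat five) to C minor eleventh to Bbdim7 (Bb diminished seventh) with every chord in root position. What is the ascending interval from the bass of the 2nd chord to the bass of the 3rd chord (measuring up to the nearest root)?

The roots are C and Bb.
C up to Bb is 10 semitones, a half step narrower than a major seventh, so the interval is minor.

minor seventh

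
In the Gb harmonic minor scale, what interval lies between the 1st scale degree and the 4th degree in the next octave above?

perfect eleventh

Gb harmonic minor: Gb Ab Bbb Cb Db Ebb F.
That puts Gb below Cb.
Counting 11 letters and 17 half steps from Gb gives a perfect eleventh.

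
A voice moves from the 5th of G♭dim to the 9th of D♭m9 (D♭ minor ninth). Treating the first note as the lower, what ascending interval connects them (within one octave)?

augmented second

G♭dim has D𝄫 as its 5th, and D♭m9 (D♭ minor ninth) has E♭ as its 9th.
D𝄫 up to E♭ is 3 semitones, a half step wider than a major second, so the interval is augmented.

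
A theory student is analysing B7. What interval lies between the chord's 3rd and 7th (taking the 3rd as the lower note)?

diminished fifth

B7 (B dominant seventh): B-D#-F#-A.
3rd = D#; 7th = A.
5 letter names make it a fifth; at 6 semitones (a half step narrower than perfect) the quality is diminished.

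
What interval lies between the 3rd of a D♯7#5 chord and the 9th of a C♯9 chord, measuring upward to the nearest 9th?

minor sixth

The 3rd of D♯7#5 is F𝄪; the 9th of C♯9 is D♯.
F𝄪 up to D♯ is 8 semitones, a half step narrower than a major sixth, so the interval is minor.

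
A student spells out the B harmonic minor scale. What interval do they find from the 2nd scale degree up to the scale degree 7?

The scale runs B C# D E F# G A#.
That puts C# below A#.
C# up to A# spans 6 letter names and 9 semitones — a major sixth.

major sixth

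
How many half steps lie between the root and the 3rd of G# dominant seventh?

Spelling the chord: G#-B#-D#-F#.
G# to B# is a major third: 4 semitones.

4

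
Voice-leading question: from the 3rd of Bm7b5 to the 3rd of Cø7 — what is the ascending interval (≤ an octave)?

m2

Bm7b5 has D as its 3rd, and Cø7 has Eb as its 3rd.
2 letter names make it a second; at 1 semitone (a half step narrower than major) the quality is minor.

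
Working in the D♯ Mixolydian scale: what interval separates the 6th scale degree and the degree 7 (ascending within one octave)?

Spelling the D♯ Mixolydian scale: D♯ E♯ F𝄪 G♯ A♯ B♯ C♯.
So we need the interval from B♯ up to C♯.
B♯ up to C♯ is 1 semitone, a half step narrower than a major second, so the interval is minor.

m2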